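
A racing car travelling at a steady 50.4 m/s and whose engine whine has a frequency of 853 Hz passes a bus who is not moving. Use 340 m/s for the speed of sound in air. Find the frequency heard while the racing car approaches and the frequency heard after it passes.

Approaching: f₁ = f · v/(v − v_s) = 853 × 340/289.6 ≈ 1001 Hz.
Receding: f₂ = f · v/(v + v_s) = 853 × 340/390.4 ≈ 743 Hz.

1001 Hz approaching; 743 Hz receding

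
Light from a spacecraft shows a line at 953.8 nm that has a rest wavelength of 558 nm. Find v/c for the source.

λ'/λ₀ = 1.7093 > 1 (redshift), so the source is receding.
λ'/λ₀ = √((1 + β)/(1 − β)) for a receding source ⇒ β = (r² − 1)/(r² + 1) with r = λ'/λ₀.
β = (2.9218 − 1)/(2.9218 + 1) ≈ 0.490.

0.490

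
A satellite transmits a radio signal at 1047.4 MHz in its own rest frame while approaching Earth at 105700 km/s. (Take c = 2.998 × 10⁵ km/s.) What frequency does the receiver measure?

1513.9 MHz

β = v/c = 105700/299800 = 0.3526.
Relativistic Doppler for frequency: f' = f₀ · √((1 + β)/(1 − β)).
f' = 1047.4 × √(1.3526/0.6474) = 1047.4 × 1.44538 ≈ 1513.9 MHz.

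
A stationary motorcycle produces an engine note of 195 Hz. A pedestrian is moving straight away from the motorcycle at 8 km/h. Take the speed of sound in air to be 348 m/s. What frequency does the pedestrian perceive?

8 km/h = 2.222 m/s.
Only the observer moves, away from the source, so f' = f · (v − v_o)/v.
f' = 195 × (348 − 2.222)/348 = 195 × 345.78/348 ≈ 194 Hz.

194 Hz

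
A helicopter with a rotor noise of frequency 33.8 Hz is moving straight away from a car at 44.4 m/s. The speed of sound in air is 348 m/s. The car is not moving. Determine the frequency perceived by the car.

30.0 Hz

Moving source, stationary observer: f' = f · v/(v + v_s) since the source is receding.
f' = 33.8 × 348/(348 + 44.4) = 33.8 × 348/392.4 ≈ 30.0 Hz.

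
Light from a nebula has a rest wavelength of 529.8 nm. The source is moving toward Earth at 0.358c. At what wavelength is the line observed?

Relativistic Doppler for wavelength: λ' = λ₀ · √((1 − β)/(1 + β)).
λ' = 529.8 × √(0.6420/1.3580) = 529.8 × 0.68757 ≈ 364.3 nm.

364.3 nm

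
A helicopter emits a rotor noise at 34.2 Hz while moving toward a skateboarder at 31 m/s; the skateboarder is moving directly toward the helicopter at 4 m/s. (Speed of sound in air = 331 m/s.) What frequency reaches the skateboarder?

38.2 Hz

With source approaching and observer approaching, f' = f · (v + v_o)/(v − v_s).
f' = 34.2 × (331 + 4)/(331 − 31) = 34.2 × 335/300 ≈ 38.2 Hz.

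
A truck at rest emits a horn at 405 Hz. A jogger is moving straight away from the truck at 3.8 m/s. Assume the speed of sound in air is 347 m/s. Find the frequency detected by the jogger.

401 Hz

Moving observer, stationary source: f' = f · (v − v_o)/v.
f' = 405 × (347 − 3.8)/347 = 405 × 343.2/347 ≈ 401 Hz.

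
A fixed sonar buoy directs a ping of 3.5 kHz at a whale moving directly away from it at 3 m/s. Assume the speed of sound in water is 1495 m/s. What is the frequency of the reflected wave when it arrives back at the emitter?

3.49 kHz

At the whale (a moving observer), f₁ = f₀ · (v − u)/v = 3.5 × 1492/1495 ≈ 3.49 kHz.
The reflection then acts as a moving source: f₂ = f₁ · v/(v + u) ≈ 3.49 kHz.
Equivalently f₂ = f₀ · (v − u)/(v + u).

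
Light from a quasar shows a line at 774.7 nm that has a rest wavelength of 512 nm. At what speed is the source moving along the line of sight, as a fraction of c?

λ'/λ₀ = 1.5131 > 1 (redshift), so the source is receding.
λ'/λ₀ = √((1 + β)/(1 − β)) for a receding source ⇒ β = (r² − 1)/(r² + 1) with r = λ'/λ₀.
β = (2.2894 − 1)/(2.2894 + 1) ≈ 0.392.

0.392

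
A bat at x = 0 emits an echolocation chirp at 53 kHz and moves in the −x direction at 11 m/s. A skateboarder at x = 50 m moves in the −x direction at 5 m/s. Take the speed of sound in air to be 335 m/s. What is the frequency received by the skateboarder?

The observer lies on the +x side, so the source is heading away from the observer and the observer is heading toward the source.
Both move, so f' = f · (v + v_o)/(v + v_s).
f' = 53 × (335 + 5)/(335 + 11) = 53 × 340/346 ≈ 52.1 kHz.

52.1 kHz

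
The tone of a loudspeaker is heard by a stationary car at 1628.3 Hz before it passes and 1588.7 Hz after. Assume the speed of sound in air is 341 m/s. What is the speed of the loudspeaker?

4.2 m/s

f₁/f₂ = (v + v_s)/(v − v_s), so v_s = v · (f₁ − f₂)/(f₁ + f₂).
v_s = 341 × (1628.3 − 1588.7)/(1628.3 + 1588.7) = 341 × 39.6/3217.0 ≈ 4.2 m/s.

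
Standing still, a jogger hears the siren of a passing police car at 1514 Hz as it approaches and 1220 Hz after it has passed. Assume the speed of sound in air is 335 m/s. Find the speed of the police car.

f₁/f₂ = (v + v_s)/(v − v_s), so v_s = v · (f₁ − f₂)/(f₁ + f₂).
v_s = 335 × (1514 − 1220)/(1514 + 1220) = 335 × 294/2734 ≈ 36 m/s.

36 m/s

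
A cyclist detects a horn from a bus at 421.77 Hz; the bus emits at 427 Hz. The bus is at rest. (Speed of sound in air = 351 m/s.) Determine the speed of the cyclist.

4.3 m/s

f' < f, so the cyclist is receding.
f' = f · (v − v_o)/v ⇒ v_o = v · |f'/f − 1|.
v_o = 351 × |421.77/427 − 1| = 351 × 0.01225 ≈ 4.3 m/s.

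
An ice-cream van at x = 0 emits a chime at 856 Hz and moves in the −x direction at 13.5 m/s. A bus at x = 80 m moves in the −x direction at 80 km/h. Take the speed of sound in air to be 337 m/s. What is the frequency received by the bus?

80 km/h = 22.22 m/s.
The observer lies on the +x side, so the source is heading away from the observer and the observer is heading toward the source.
General Doppler shift: f' = f · (v + v_o)/(v + v_s).
f' = 856 × (337 + 22.22)/(337 + 13.5) = 856 × 359.22/350.5 ≈ 877 Hz.

877 Hz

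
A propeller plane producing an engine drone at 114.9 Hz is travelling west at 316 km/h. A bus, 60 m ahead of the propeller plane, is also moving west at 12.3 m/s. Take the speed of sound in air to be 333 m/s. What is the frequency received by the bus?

316 km/h = 87.78 m/s.
The bus is ahead, so the propeller plane is moving toward it while the bus is moving away from the propeller plane.
With source approaching and observer receding, f' = f · (v − v_o)/(v − v_s).
f' = 114.9 × (333 − 12.3)/(333 − 87.78) = 114.9 × 320.7/245.22 ≈ 150 Hz.

150 Hz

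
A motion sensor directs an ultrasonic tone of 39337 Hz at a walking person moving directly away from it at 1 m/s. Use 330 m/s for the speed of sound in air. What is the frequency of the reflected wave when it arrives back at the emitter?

39099 Hz

At the walking person (a moving observer), f₁ = f₀ · (v − u)/v = 39337 × 329/330 ≈ 39218 Hz.
On reflection it acts as a source moving away from the stationary detector: f₂ = f₁ · v/(v + u) = 39218 × 330/331 ≈ 39099 Hz.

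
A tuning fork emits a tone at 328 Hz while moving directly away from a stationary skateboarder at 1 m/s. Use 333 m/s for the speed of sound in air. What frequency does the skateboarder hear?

Only the source moves, away from the listener, so f' = f · v/(v + v_s).
f' = 328 × 333/(333 + 1) = 328 × 333/334 ≈ 327 Hz.

327 Hz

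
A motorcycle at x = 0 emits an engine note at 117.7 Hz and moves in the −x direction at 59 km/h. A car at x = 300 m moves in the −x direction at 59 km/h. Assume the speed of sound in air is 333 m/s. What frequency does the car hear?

118 Hz

59 km/h = 16.39 m/s; 59 km/h = 16.39 m/s.
The observer lies on the +x side, so the source is heading away from the observer and the observer is heading toward the source.
General Doppler shift: f' = f · (v + v_o)/(v + v_s).
f' = 117.7 × (333 + 16.39)/(333 + 16.39) = 117.7 × 349.39/349.39 ≈ 118 Hz.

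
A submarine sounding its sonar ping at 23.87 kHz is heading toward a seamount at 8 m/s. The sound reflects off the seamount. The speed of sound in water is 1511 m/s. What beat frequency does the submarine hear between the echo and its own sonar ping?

The seamount receives the sound from a moving source: f₁ = f₀ · v/(v − v_e) = 23.87 × 1511/1503 ≈ 23.997 kHz.
On the return leg the submarine is a moving observer: f₂ = f₁ · (v + v_e)/v = 23.997 × 1519/1511 ≈ 24.124 kHz.
Beat against the emitted tone (with f₀ = 23870 Hz): |f₂ − f₀| = 2v_e·f₀/(v − v_e) = 2 × 8 × 23870/1503 ≈ 254 Hz.

254 Hz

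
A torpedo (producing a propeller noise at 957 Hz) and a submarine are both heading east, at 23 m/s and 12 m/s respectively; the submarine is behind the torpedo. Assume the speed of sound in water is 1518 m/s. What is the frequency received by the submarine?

950 Hz

The submarine is behind, so the torpedo is moving away from it while the submarine is moving toward the torpedo.
Both move, so f' = f · (v + v_o)/(v + v_s).
f' = 957 × (1518 + 12)/(1518 + 23) = 957 × 1530/1541 ≈ 950 Hz.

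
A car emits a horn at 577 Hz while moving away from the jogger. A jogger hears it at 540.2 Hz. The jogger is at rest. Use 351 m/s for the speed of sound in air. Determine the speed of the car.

f' = f · v/(v + v_s) ⇒ v_s = v · |1 − f/f'|.
v_s = 351 × |1 − 577/540.2| = 351 × 0.06812 ≈ 23.9 m/s.

23.9 m/s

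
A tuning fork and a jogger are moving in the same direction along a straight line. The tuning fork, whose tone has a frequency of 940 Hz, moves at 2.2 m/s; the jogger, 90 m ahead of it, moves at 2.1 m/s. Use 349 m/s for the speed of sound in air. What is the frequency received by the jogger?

940 Hz

The jogger is ahead, so the tuning fork is moving toward it while the jogger is moving away from the tuning fork.
Both move, so f' = f · (v − v_o)/(v − v_s).
f' = 940 × (349 − 2.1)/(349 − 2.2) = 940 × 346.9/346.8 ≈ 940 Hz.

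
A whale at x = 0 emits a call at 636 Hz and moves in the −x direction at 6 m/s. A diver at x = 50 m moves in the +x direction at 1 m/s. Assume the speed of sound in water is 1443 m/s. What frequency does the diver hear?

633 Hz

The observer lies on the +x side, so the source is heading away from the observer and the observer is heading away from the source.
General Doppler shift: f' = f · (v − v_o)/(v + v_s).
f' = 636 × (1443 − 1)/(1443 + 6) = 636 × 1442/1449 ≈ 633 Hz.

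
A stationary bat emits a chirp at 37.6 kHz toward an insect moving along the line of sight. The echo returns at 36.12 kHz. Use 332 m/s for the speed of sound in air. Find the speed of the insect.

6.7 m/s

Double Doppler shift off a moving reflector: f₂ = f₀ · (v + u)/(v − u) (u > 0 toward emitter).
Rearranging, u = v · (f₂ − f₀)/(f₂ + f₀) = 332 × -1.48/73.72 ≈ -6.7 m/s.
So the insect is moving at 6.7 m/s away from the emitter.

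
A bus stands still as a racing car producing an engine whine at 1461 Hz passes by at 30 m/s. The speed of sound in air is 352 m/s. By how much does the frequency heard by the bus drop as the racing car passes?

Approaching: f₁ = f · v/(v − v_s) = 1461 × 352/322 ≈ 1597 Hz.
Receding: f₂ = f · v/(v + v_s) = 1461 × 352/382 ≈ 1346 Hz.
Drop: f₁ − f₂ = 2f·v·v_s/(v² − v_s²) = 2 × 1461 × 352 × 30/(352² − 30²) ≈ 251 Hz.

251 Hz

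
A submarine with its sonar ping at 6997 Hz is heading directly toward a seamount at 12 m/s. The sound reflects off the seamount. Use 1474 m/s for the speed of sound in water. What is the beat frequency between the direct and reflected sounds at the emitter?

The seamount receives the sound from a moving source: f₁ = f₀ · v/(v − v_e) = 6997 × 1474/1462 ≈ 7054.4 Hz.
On the return leg the submarine is a moving observer: f₂ = f₁ · (v + v_e)/v = 7054.4 × 1486/1474 ≈ 7111.9 Hz.
Equivalently f₂ = f₀ · (v + v_e)/(v − v_e).
Beat against the emitted tone: |f₂ − f₀| = 2v_e·f₀/(v − v_e) = 2 × 12 × 6997/1462 ≈ 115 Hz.

115 Hz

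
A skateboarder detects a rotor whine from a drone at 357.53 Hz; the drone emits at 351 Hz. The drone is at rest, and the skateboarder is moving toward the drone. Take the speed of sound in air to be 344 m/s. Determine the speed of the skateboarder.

f' = f · (v + v_o)/v ⇒ v_o = v · |f'/f − 1|.
v_o = 344 × |357.53/351 − 1| = 344 × 0.0186 ≈ 6.4 m/s.

6.4 m/s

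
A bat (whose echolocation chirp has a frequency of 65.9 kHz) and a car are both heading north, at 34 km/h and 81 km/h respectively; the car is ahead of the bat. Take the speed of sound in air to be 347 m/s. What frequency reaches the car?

34 km/h = 9.444 m/s; 81 km/h = 22.5 m/s.
The car is ahead, so the bat is moving toward it while the car is moving away from the bat.
General Doppler shift: f' = f · (v − v_o)/(v − v_s).
f' = 65.9 × (347 − 22.5)/(347 − 9.444) = 65.9 × 324.5/337.56 ≈ 63.4 kHz.

63.4 kHz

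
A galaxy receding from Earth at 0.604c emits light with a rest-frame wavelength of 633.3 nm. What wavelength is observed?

Relativistic Doppler for wavelength: λ' = λ₀ · √((1 + β)/(1 − β)).
λ' = 633.3 × √(1.6040/0.3960) = 633.3 × 2.01259 ≈ 1274.6 nm.

1274.6 nm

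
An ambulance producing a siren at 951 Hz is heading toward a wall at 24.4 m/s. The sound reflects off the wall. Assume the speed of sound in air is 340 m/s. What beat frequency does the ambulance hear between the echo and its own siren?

147 Hz

The wall receives the sound from a moving source: f₁ = f₀ · v/(v − v_e) = 951 × 340/315.6 ≈ 1024.5 Hz.
On the return leg the ambulance is a moving observer: f₂ = f₁ · (v + v_e)/v = 1024.5 × 364.4/340 ≈ 1098.0 Hz.
Beat against the emitted tone: |f₂ − f₀| = 2v_e·f₀/(v − v_e) = 2 × 24.4 × 951/315.6 ≈ 147 Hz.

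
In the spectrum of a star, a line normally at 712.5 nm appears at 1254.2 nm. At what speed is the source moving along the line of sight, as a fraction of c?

λ'/λ₀ = 1.7603 > 1 (redshift), so the source is receding.
λ'/λ₀ = √((1 + β)/(1 − β)) for a receding source ⇒ β = (r² − 1)/(r² + 1) with r = λ'/λ₀.
β = (3.0986 − 1)/(3.0986 + 1) ≈ 0.512.

0.512c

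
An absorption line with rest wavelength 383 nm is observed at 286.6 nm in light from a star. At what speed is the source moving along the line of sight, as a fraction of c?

0.282c

λ'/λ₀ = 0.7483 < 1 (blueshift), so the source is approaching.
λ'/λ₀ = √((1 − β)/(1 + β)) for an approaching source ⇒ β = (1 − r²)/(1 + r²) with r = λ'/λ₀.
β = (1 − 0.5600)/(1 + 0.5600) ≈ 0.282.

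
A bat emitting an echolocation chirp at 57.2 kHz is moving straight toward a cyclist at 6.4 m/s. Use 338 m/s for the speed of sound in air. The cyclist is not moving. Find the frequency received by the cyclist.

58.3 kHz

Only the source moves, toward the listener, so f' = f · v/(v − v_s).
f' = 57.2 × 338/(338 − 6.4) = 57.2 × 338/331.6 ≈ 58.3 kHz.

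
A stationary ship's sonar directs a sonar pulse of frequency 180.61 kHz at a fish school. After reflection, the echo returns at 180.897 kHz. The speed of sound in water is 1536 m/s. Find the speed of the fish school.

Double Doppler shift off a moving reflector: f₂ = f₀ · (v + u)/(v − u) (u > 0 toward emitter).
Rearranging, u = v · (f₂ − f₀)/(f₂ + f₀) = 1536 × 0.287/361.507 ≈ 1.22 m/s.
So the fish school is moving at 1.22 m/s toward the emitter.

1.22 m/s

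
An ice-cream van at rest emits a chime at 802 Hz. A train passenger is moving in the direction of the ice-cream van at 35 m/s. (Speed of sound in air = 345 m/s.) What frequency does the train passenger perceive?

Moving observer, stationary source: f' = f · (v + v_o)/v.
f' = 802 × (345 + 35)/345 = 802 × 380/345 ≈ 883 Hz.

883 Hz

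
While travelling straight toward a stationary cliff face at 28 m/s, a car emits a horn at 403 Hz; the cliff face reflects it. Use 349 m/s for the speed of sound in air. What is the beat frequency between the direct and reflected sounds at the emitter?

The cliff face receives the sound from a moving source: f₁ = f₀ · v/(v − v_e) = 403 × 349/321 ≈ 438.2 Hz.
On the return leg the car is a moving observer: f₂ = f₁ · (v + v_e)/v = 438.2 × 377/349 ≈ 473.3 Hz.
Beat against the emitted tone: |f₂ − f₀| = 2v_e·f₀/(v − v_e) = 2 × 28 × 403/321 ≈ 70 Hz.

70 Hz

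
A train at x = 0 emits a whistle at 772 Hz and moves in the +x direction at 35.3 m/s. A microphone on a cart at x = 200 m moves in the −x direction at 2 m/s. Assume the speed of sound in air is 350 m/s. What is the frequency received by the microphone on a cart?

864 Hz

The observer lies on the +x side, so the source is heading toward the observer and the observer is heading toward the source.
Both move, so f' = f · (v + v_o)/(v − v_s).
f' = 772 × (350 + 2)/(350 − 35.3) = 772 × 352/314.7 ≈ 864 Hz.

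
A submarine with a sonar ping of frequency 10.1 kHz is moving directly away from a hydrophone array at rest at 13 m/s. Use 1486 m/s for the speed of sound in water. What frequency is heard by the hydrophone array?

Only the source moves, away from the listener, so f' = f · v/(v + v_s).
f' = 10.1 × 1486/(1486 + 13) = 10.1 × 1486/1499 ≈ 10.01 kHz.

10.01 kHz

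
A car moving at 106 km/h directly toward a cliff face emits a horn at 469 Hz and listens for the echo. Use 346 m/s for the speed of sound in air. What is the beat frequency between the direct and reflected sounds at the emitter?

87 Hz

106 km/h = 29.44 m/s.
The cliff face receives the sound from a moving source: f₁ = f₀ · v/(v − v_e) = 469 × 346/316.56 ≈ 512.6 Hz.
On the return leg the car is a moving observer: f₂ = f₁ · (v + v_e)/v = 512.6 × 375.44/346 ≈ 556.2 Hz.
Beat against the emitted tone: |f₂ − f₀| = 2v_e·f₀/(v − v_e) = 2 × 29.44 × 469/316.56 ≈ 87 Hz.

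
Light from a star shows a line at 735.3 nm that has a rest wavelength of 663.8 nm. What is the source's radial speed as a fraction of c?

λ'/λ₀ = 1.1077 > 1 (redshift), so the source is receding.
λ'/λ₀ = √((1 + β)/(1 − β)) for a receding source ⇒ β = (r² − 1)/(r² + 1) with r = λ'/λ₀.
β = (1.2270 − 1)/(1.2270 + 1) ≈ 0.102.

0.102c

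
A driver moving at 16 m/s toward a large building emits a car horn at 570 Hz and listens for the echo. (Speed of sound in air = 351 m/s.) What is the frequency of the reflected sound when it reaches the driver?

The large building receives the sound from a moving source: f₁ = f₀ · v/(v − v_e) = 570 × 351/335 ≈ 597 Hz.
On the return leg the driver is a moving observer: f₂ = f₁ · (v + v_e)/v = 597 × 367/351 ≈ 624 Hz.
Equivalently f₂ = f₀ · (v + v_e)/(v − v_e).

624 Hz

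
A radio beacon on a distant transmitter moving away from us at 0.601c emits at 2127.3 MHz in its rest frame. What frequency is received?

1062.0 MHz

Relativistic Doppler for frequency: f' = f₀ · √((1 − β)/(1 + β)).
f' = 2127.3 × √(0.3990/1.6010) = 2127.3 × 0.49922 ≈ 1062.0 MHz.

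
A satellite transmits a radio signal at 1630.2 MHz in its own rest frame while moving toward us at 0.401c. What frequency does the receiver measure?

Relativistic Doppler for frequency: f' = f₀ · √((1 + β)/(1 − β)).
f' = 1630.2 × √(1.4010/0.5990) = 1630.2 × 1.52935 ≈ 2493.1 MHz.

2493.1 MHz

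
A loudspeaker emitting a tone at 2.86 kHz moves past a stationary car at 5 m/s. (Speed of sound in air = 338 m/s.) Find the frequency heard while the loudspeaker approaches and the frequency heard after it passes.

2.90 kHz approaching; 2.82 kHz receding

Approaching: f₁ = f · v/(v − v_s) = 2.86 × 338/333 ≈ 2.90 kHz.
Receding: f₂ = f · v/(v + v_s) = 2.86 × 338/343 ≈ 2.82 kHz.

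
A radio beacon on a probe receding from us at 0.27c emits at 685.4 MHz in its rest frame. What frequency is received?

519.6 MHz

Relativistic Doppler for frequency: f' = f₀ · √((1 − β)/(1 + β)).
f' = 685.4 × √(0.7300/1.2700) = 685.4 × 0.75816 ≈ 519.6 MHz.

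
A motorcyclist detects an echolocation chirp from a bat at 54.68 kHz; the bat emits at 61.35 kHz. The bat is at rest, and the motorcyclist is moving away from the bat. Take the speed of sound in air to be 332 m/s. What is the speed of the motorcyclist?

f' = f · (v − v_o)/v ⇒ v_o = v · |f'/f − 1|.
v_o = 332 × |54.68/61.35 − 1| = 332 × 0.1087 ≈ 36 m/s.

36 m/s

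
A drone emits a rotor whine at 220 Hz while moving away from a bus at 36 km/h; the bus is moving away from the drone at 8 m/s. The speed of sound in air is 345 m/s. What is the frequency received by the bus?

209 Hz

36 km/h = 10 m/s.
General Doppler shift: f' = f · (v − v_o)/(v + v_s).
f' = 220 × (345 − 8)/(345 + 10) = 220 × 337/355 ≈ 209 Hz.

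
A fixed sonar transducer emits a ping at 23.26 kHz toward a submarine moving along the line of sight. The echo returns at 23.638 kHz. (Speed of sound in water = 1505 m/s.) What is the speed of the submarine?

12.1 m/s

Double Doppler shift off a moving reflector: f₂ = f₀ · (v + u)/(v − u) (u > 0 toward emitter).
Rearranging, u = v · (f₂ − f₀)/(f₂ + f₀) = 1505 × 0.378/46.898 ≈ 12.1 m/s.
So the submarine is moving at 12.1 m/s toward the emitter.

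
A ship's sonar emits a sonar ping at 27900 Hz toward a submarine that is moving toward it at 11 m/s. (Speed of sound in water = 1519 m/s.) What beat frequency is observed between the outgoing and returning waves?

At the submarine (a moving observer), f₁ = f₀ · (v + u)/v = 27900 × 1530/1519 ≈ 28102 Hz.
On reflection it acts as a source moving toward the stationary detector: f₂ = f₁ · v/(v − u) = 28102 × 1519/1508 ≈ 28307 Hz.
Equivalently f₂ = f₀ · (v + u)/(v − u).
Beat frequency: |f₂ − f₀| = 2u·f₀/(v − u) = 2 × 11 × 27900/1508 ≈ 407 Hz.

407 Hz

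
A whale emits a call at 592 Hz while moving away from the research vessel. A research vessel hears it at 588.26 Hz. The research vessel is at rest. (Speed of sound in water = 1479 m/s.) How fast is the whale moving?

f' = f · v/(v + v_s) ⇒ v_s = v · |1 − f/f'|.
v_s = 1479 × |1 − 592/588.26| = 1479 × 0.006358 ≈ 9.4 m/s.

9.4 m/s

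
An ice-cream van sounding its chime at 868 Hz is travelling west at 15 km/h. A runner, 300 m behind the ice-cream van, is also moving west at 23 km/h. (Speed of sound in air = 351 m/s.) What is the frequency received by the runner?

15 km/h = 4.167 m/s; 23 km/h = 6.389 m/s.
The runner is behind, so the ice-cream van is moving away from it while the runner is moving toward the ice-cream van.
General Doppler shift: f' = f · (v + v_o)/(v + v_s).
f' = 868 × (351 + 6.389)/(351 + 4.167) = 868 × 357.39/355.17 ≈ 873 Hz.

873 Hz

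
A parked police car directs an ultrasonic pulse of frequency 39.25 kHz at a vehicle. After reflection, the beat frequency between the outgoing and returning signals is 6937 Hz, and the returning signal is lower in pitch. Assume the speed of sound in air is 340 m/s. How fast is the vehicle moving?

Double Doppler shift off a moving reflector: f₂ = f₀ · (v + u)/(v − u) (u > 0 toward emitter).
Returning signal is lower, so f₂ = f₀ − Δf = 39250 − 6937 = 32313 Hz.
Rearranging, u = v · (f₂ − f₀)/(f₂ + f₀) = 340 × -6937/71563 ≈ -33 m/s.
So the vehicle is moving at 33 m/s away from the emitter.

33 m/s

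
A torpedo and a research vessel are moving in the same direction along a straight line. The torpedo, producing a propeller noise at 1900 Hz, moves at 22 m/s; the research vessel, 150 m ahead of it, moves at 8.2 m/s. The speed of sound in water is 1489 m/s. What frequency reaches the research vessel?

1918 Hz

The research vessel is ahead, so the torpedo is moving toward it while the research vessel is moving away from the torpedo.
With source approaching and observer receding, f' = f · (v − v_o)/(v − v_s).
f' = 1900 × (1489 − 8.2)/(1489 − 22) = 1900 × 1480.8/1467 ≈ 1918 Hz.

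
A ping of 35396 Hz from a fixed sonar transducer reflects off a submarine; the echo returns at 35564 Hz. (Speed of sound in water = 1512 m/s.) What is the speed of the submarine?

3.6 m/s

Double Doppler shift off a moving reflector: f₂ = f₀ · (v + u)/(v − u) (u > 0 toward emitter).
Rearranging, u = v · (f₂ − f₀)/(f₂ + f₀) = 1512 × 168/70960 ≈ 3.6 m/s.
So the submarine is moving at 3.6 m/s toward the emitter.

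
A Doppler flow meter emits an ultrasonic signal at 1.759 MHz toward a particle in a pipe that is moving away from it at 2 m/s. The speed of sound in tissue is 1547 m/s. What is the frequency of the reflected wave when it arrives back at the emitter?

1.7545 MHz

The particle in a pipe first receives the wave as a moving observer: f₁ = f₀ · (v − u)/v = 1.759 × (1547 − 2)/1547 ≈ 1.7567 MHz.
On reflection it acts as a source moving away from the stationary detector: f₂ = f₁ · v/(v + u) = 1.7567 × 1547/1549 ≈ 1.7545 MHz.
Equivalently f₂ = f₀ · (v − u)/(v + u).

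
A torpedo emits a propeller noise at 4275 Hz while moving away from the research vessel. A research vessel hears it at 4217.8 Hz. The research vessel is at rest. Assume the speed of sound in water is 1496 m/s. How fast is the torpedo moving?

20.3 m/s

f' = f · v/(v + v_s) ⇒ v_s = v · |1 − f/f'|.
v_s = 1496 × |1 − 4275/4217.8| = 1496 × 0.01356 ≈ 20.3 m/s.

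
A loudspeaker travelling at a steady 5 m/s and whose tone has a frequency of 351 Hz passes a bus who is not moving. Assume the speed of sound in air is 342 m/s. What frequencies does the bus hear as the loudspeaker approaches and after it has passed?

Approaching: f₁ = f · v/(v − v_s) = 351 × 342/337 ≈ 356 Hz.
Receding: f₂ = f · v/(v + v_s) = 351 × 342/347 ≈ 346 Hz.

356 Hz approaching; 346 Hz receding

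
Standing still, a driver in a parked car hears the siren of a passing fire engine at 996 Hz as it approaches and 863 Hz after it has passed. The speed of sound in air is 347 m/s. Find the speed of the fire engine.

24.8 m/s

f₁/f₂ = (v + v_s)/(v − v_s), so v_s = v · (f₁ − f₂)/(f₁ + f₂).
v_s = 347 × (996 − 863)/(996 + 863) = 347 × 133/1859 ≈ 24.8 m/s.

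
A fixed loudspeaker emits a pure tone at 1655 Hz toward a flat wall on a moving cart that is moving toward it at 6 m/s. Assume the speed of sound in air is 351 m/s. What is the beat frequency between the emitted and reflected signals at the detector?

57.6 Hz

The flat wall on a moving cart first receives the wave as a moving observer: f₁ = f₀ · (v + u)/v = 1655 × (351 + 6)/351 ≈ 1683.3 Hz.
The reflection then acts as a moving source: f₂ = f₁ · v/(v − u) ≈ 1712.6 Hz.
Equivalently f₂ = f₀ · (v + u)/(v − u).
Beat frequency: |f₂ − f₀| = 2u·f₀/(v − u) = 2 × 6 × 1655/345 ≈ 57.6 Hz.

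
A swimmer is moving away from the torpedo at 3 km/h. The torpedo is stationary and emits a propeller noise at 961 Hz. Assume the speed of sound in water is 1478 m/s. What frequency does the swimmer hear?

3 km/h = 0.8333 m/s.
Only the observer moves, away from the source, so f' = f · (v − v_o)/v.
f' = 961 × (1478 − 0.8333)/1478 = 961 × 1477.2/1478 ≈ 960 Hz.

960 Hz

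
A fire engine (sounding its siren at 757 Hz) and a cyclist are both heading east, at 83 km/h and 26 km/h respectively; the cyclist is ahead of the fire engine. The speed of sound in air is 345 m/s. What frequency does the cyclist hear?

794 Hz

83 km/h = 23.06 m/s; 26 km/h = 7.222 m/s.
The cyclist is ahead, so the fire engine is moving toward it while the cyclist is moving away from the fire engine.
Both move, so f' = f · (v − v_o)/(v − v_s).
f' = 757 × (345 − 7.222)/(345 − 23.06) = 757 × 337.78/321.94 ≈ 794 Hz.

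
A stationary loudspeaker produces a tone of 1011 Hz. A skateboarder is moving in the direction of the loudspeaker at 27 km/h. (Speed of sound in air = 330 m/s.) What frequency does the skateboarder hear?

27 km/h = 7.5 m/s.
Moving observer, stationary source: f' = f · (v + v_o)/v.
f' = 1011 × (330 + 7.5)/330 = 1011 × 337.5/330 ≈ 1034 Hz.

1034 Hz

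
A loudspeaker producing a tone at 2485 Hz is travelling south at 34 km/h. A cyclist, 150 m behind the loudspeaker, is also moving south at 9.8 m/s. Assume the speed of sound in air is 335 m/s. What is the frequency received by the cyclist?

2488 Hz

34 km/h = 9.444 m/s.
The cyclist is behind, so the loudspeaker is moving away from it while the cyclist is moving toward the loudspeaker.
Both move, so f' = f · (v + v_o)/(v + v_s).
f' = 2485 × (335 + 9.8)/(335 + 9.444) = 2485 × 344.8/344.44 ≈ 2488 Hz.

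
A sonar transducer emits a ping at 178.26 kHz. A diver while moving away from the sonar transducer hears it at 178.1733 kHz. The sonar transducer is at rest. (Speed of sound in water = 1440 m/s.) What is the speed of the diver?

f' = f · (v − v_o)/v ⇒ v_o = v · |f'/f − 1|.
v_o = 1440 × |178.1733/178.26 − 1| = 1440 × 0.0004864 ≈ 0.70 m/s.

0.70 m/s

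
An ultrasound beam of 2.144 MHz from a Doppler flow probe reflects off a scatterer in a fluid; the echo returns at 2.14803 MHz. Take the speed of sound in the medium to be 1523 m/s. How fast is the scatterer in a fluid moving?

Double Doppler shift off a moving reflector: f₂ = f₀ · (v + u)/(v − u) (u > 0 toward emitter).
Rearranging, u = v · (f₂ − f₀)/(f₂ + f₀) = 1523 × 0.00403/4.29203 ≈ 1.43 m/s.
So the scatterer in a fluid is moving at 1.43 m/s toward the emitter.

1.43 m/s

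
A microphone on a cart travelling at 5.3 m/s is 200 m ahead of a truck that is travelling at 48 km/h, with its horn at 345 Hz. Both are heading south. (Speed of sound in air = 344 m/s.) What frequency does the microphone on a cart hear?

48 km/h = 13.33 m/s.
The microphone on a cart is ahead, so the truck is moving toward it while the microphone on a cart is moving away from the truck.
With source approaching and observer receding, f' = f · (v − v_o)/(v − v_s).
f' = 345 × (344 − 5.3)/(344 − 13.33) = 345 × 338.7/330.67 ≈ 353 Hz.

353 Hz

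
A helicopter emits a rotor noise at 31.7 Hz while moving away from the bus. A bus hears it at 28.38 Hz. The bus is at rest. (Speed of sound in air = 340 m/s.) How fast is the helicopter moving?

f' = f · v/(v + v_s) ⇒ v_s = v · |1 − f/f'|.
v_s = 340 × |1 − 31.7/28.38| = 340 × 0.117 ≈ 40 m/s.

40 m/s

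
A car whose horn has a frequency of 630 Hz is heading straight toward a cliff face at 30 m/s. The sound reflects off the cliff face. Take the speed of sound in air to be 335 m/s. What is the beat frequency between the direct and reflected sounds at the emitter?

The cliff face receives the sound from a moving source: f₁ = f₀ · v/(v − v_e) = 630 × 335/305 ≈ 692.0 Hz.
On the return leg the car is a moving observer: f₂ = f₁ · (v + v_e)/v = 692.0 × 365/335 ≈ 753.9 Hz.
Equivalently f₂ = f₀ · (v + v_e)/(v − v_e).
Beat against the emitted tone: |f₂ − f₀| = 2v_e·f₀/(v − v_e) = 2 × 30 × 630/305 ≈ 124 Hz.

124 Hz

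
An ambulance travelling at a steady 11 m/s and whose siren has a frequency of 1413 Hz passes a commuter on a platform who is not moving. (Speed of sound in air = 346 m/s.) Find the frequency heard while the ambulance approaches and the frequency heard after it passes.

1459 Hz approaching; 1369 Hz receding

Approaching: f₁ = f · v/(v − v_s) = 1413 × 346/335 ≈ 1459 Hz.
Receding: f₂ = f · v/(v + v_s) = 1413 × 346/357 ≈ 1369 Hz.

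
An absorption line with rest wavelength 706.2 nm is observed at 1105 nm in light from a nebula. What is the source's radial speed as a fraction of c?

λ'/λ₀ = 1.5647 > 1 (redshift), so the source is receding.
λ'/λ₀ = √((1 + β)/(1 − β)) for a receding source ⇒ β = (r² − 1)/(r² + 1) with r = λ'/λ₀.
β = (2.4483 − 1)/(2.4483 + 1) ≈ 0.420.

0.420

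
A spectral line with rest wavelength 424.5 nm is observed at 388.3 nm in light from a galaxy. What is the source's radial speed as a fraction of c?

λ'/λ₀ = 0.9147 < 1 (blueshift), so the source is approaching.
λ'/λ₀ = √((1 − β)/(1 + β)) for an approaching source ⇒ β = (1 − r²)/(1 + r²) with r = λ'/λ₀.
β = (1 − 0.8367)/(1 + 0.8367) ≈ 0.089.

0.089c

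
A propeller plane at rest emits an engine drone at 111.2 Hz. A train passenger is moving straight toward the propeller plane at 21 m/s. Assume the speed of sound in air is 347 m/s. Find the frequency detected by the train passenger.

Only the observer moves, toward the source, so f' = f · (v + v_o)/v.
f' = 111.2 × (347 + 21)/347 = 111.2 × 368/347 ≈ 118 Hz.

118 Hz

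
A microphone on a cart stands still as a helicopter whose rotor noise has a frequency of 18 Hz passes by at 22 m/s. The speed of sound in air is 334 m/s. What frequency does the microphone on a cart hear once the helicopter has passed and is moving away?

Receding: f₂ = f · v/(v + v_s) = 18 × 334/356 ≈ 16.9 Hz.

16.9 Hz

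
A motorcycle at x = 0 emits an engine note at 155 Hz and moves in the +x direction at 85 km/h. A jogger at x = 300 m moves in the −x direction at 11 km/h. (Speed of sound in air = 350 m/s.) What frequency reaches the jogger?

85 km/h = 23.61 m/s; 11 km/h = 3.056 m/s.
The observer lies on the +x side, so the source is heading toward the observer and the observer is heading toward the source.
Both move, so f' = f · (v + v_o)/(v − v_s).
f' = 155 × (350 + 3.056)/(350 − 23.61) = 155 × 353.06/326.39 ≈ 168 Hz.

168 Hz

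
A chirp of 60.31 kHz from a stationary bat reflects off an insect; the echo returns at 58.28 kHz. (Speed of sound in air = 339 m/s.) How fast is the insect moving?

Double Doppler shift off a moving reflector: f₂ = f₀ · (v + u)/(v − u) (u > 0 toward emitter).
Rearranging, u = v · (f₂ − f₀)/(f₂ + f₀) = 339 × -2.03/118.59 ≈ -5.8 m/s.
So the insect is moving at 5.8 m/s away from the emitter.

5.8 m/s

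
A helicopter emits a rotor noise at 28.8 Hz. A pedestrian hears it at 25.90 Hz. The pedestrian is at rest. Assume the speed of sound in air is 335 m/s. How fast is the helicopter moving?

f' < f, so the helicopter is receding.
f' = f · v/(v + v_s) ⇒ v_s = v · |1 − f/f'|.
v_s = 335 × |1 − 28.8/25.90| = 335 × 0.112 ≈ 38 m/s.

38 m/s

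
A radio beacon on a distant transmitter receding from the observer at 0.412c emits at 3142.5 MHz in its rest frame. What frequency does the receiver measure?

2027.9 MHz

Relativistic Doppler for frequency: f' = f₀ · √((1 − β)/(1 + β)).
f' = 3142.5 × √(0.5880/1.4120) = 3142.5 × 0.64531 ≈ 2027.9 MHz.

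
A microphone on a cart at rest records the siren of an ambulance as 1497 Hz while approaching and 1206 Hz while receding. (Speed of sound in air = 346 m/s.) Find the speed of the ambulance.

37 m/s

f₁/f₂ = (v + v_s)/(v − v_s), so v_s = v · (f₁ − f₂)/(f₁ + f₂).
v_s = 346 × (1497 − 1206)/(1497 + 1206) = 346 × 291/2703 ≈ 37 m/s.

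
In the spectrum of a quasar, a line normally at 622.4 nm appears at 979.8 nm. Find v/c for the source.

0.425

λ'/λ₀ = 1.5742 > 1 (redshift), so the source is receding.
λ'/λ₀ = √((1 + β)/(1 − β)) for a receding source ⇒ β = (r² − 1)/(r² + 1) with r = λ'/λ₀.
β = (2.4782 − 1)/(2.4782 + 1) ≈ 0.425.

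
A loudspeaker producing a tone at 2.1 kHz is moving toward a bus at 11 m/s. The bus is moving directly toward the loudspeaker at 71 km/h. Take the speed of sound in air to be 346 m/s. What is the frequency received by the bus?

71 km/h = 19.72 m/s.
With source approaching and observer approaching, f' = f · (v + v_o)/(v − v_s).
f' = 2.1 × (346 + 19.72)/(346 − 11) = 2.1 × 365.72/335 ≈ 2.29 kHz.

2.29 kHz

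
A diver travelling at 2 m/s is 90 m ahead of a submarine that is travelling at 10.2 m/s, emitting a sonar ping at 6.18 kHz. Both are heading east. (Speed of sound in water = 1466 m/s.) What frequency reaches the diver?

6.21 kHz

The diver is ahead, so the submarine is moving toward it while the diver is moving away from the submarine.
Both move, so f' = f · (v − v_o)/(v − v_s).
f' = 6.18 × (1466 − 2)/(1466 − 10.2) = 6.18 × 1464/1455.8 ≈ 6.21 kHz.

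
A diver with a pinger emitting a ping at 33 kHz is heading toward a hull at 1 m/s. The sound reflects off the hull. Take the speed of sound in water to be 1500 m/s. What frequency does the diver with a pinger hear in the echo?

The hull receives the sound from a moving source: f₁ = f₀ · v/(v − v_e) = 33 × 1500/1499 ≈ 33.0 kHz.
On the return leg the diver with a pinger is a moving observer: f₂ = f₁ · (v + v_e)/v = 33.0 × 1501/1500 ≈ 33.0 kHz.
Equivalently f₂ = f₀ · (v + v_e)/(v − v_e).

33.0 kHz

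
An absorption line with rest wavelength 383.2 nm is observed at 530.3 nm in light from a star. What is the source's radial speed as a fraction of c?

0.314

λ'/λ₀ = 1.3839 > 1 (redshift), so the source is receding.
λ'/λ₀ = √((1 + β)/(1 − β)) for a receding source ⇒ β = (r² − 1)/(r² + 1) with r = λ'/λ₀.
β = (1.9151 − 1)/(1.9151 + 1) ≈ 0.314.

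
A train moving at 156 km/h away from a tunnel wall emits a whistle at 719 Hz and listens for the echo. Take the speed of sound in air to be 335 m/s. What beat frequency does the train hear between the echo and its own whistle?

165 Hz

156 km/h = 43.33 m/s.
The tunnel wall receives the sound from a moving source: f₁ = f₀ · v/(v + v_e) = 719 × 335/378.33 ≈ 636.6 Hz.
On the return leg the train is a moving observer: f₂ = f₁ · (v − v_e)/v = 636.6 × 291.67/335 ≈ 554.3 Hz.
Equivalently f₂ = f₀ · (v − v_e)/(v + v_e).
Beat against the emitted tone: |f₂ − f₀| = 2v_e·f₀/(v + v_e) = 2 × 43.33 × 719/378.33 ≈ 165 Hz.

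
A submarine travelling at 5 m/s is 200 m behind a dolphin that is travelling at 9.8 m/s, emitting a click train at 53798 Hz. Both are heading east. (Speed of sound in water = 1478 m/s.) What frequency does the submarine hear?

The submarine is behind, so the dolphin is moving away from it while the submarine is moving toward the dolphin.
With source receding and observer approaching, f' = f · (v + v_o)/(v + v_s).
f' = 53798 × (1478 + 5)/(1478 + 9.8) = 53798 × 1483/1487.8 ≈ 53624 Hz.

53624 Hz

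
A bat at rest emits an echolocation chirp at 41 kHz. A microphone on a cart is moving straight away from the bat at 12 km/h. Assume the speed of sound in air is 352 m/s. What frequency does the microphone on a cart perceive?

40.6 kHz

12 km/h = 3.333 m/s.
Only the observer moves, away from the source, so f' = f · (v − v_o)/v.
f' = 41 × (352 − 3.333)/352 = 41 × 348.67/352 ≈ 40.6 kHz.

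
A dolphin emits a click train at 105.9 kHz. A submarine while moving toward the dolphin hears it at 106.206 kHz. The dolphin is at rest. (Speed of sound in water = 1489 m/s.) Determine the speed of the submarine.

4.3 m/s

f' = f · (v + v_o)/v ⇒ v_o = v · |f'/f − 1|.
v_o = 1489 × |106.206/105.9 − 1| = 1489 × 0.00289 ≈ 4.3 m/s.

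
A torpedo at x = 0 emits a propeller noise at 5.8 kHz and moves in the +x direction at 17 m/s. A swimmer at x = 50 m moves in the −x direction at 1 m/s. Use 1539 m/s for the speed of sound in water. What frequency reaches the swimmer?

5.87 kHz

The observer lies on the +x side, so the source is heading toward the observer and the observer is heading toward the source.
General Doppler shift: f' = f · (v + v_o)/(v − v_s).
f' = 5.8 × (1539 + 1)/(1539 − 17) = 5.8 × 1540/1522 ≈ 5.87 kHz.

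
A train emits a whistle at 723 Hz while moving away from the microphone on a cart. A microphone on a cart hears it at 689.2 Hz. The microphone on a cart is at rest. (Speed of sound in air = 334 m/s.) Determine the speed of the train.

16.4 m/s

f' = f · v/(v + v_s) ⇒ v_s = v · |1 − f/f'|.
v_s = 334 × |1 − 723/689.2| = 334 × 0.04904 ≈ 16.4 m/s.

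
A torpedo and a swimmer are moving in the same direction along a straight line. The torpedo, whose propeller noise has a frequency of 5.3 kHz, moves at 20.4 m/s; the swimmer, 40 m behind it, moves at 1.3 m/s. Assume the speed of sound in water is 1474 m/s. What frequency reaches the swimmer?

5.23 kHz

The swimmer is behind, so the torpedo is moving away from it while the swimmer is moving toward the torpedo.
Both move, so f' = f · (v + v_o)/(v + v_s).
f' = 5.3 × (1474 + 1.3)/(1474 + 20.4) = 5.3 × 1475.3/1494.4 ≈ 5.23 kHz.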